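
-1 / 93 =-0.01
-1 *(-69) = 69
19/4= 4.75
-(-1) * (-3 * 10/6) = -5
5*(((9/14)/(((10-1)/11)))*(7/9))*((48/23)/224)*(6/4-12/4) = -55/1288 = -0.04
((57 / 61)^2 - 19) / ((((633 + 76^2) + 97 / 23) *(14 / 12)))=-775675 / 320169724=-0.00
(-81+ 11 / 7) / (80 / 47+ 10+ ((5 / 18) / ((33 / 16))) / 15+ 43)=-1.45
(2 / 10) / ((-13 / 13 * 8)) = -1 / 40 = -0.02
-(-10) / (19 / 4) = 40 / 19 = 2.11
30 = 30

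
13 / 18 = 0.72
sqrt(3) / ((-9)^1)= -sqrt(3) / 9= -0.19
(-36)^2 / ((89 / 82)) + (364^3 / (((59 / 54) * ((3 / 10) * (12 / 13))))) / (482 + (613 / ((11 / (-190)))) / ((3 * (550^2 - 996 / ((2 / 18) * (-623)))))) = 2612233727537550398496 / 7870395753389537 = 331906.27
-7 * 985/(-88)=78.35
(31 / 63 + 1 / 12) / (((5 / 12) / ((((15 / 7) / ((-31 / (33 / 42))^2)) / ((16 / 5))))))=87725 / 147671104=0.00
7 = 7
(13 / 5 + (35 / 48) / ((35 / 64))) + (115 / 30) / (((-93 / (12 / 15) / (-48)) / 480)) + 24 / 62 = 355289 / 465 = 764.06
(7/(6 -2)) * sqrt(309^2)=2163/4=540.75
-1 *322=-322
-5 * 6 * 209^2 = -1310430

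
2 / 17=0.12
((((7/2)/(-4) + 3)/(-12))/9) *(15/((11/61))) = -5185/3168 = -1.64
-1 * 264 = -264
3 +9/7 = 4.29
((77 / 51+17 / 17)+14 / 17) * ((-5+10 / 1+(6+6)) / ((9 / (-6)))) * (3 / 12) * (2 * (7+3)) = -1700 / 9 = -188.89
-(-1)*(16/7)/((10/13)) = 104/35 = 2.97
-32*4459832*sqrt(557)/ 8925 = -142714624*sqrt(557)/ 8925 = -377387.79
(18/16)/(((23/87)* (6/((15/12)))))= 1305/1472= 0.89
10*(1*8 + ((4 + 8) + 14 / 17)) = 3540 / 17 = 208.24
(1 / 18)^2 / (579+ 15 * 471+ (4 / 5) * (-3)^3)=5 / 12348288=0.00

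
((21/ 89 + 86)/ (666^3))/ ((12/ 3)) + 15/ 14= 1.07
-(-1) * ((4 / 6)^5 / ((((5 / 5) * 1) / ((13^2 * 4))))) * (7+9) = 346112 / 243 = 1424.33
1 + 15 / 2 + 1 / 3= 53 / 6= 8.83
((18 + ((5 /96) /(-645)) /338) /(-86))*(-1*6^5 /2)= 2034294885 /2499848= 813.77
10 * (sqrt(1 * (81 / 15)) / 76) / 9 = sqrt(15) / 114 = 0.03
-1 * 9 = -9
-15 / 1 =-15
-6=-6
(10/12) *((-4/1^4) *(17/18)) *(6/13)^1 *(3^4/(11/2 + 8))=-340/39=-8.72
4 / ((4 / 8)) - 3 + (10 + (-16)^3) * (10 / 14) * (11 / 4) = -8021.07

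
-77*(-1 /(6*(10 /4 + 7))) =77 /57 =1.35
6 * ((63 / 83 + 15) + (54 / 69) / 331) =59755788 / 631879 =94.57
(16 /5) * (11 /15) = 176 /75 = 2.35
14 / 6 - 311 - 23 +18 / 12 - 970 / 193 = -388153 / 1158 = -335.19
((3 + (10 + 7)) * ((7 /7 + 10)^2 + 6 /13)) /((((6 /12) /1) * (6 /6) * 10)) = 6316 /13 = 485.85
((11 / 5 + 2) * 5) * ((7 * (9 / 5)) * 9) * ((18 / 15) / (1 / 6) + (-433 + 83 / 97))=-2454008886 / 2425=-1011962.43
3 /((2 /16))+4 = 28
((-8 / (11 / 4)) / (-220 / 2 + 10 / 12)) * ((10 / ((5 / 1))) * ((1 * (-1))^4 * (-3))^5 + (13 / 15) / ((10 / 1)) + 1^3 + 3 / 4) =-2323984 / 180125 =-12.90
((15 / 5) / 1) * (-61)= -183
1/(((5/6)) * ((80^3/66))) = 99/640000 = 0.00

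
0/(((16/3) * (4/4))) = 0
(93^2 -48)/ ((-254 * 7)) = -8601/ 1778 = -4.84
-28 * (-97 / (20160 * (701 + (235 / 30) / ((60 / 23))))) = 97 / 506882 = 0.00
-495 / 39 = -165 / 13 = -12.69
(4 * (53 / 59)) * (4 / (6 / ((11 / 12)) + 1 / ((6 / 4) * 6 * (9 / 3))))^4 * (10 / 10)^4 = 422281079903232 / 861864630936875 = 0.49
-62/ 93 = -2/ 3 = -0.67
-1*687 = -687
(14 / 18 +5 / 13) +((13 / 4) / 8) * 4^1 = 2609 / 936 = 2.79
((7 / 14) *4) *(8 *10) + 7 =167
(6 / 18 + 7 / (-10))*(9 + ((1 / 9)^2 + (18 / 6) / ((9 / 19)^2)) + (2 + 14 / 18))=-11209 / 1215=-9.23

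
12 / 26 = 0.46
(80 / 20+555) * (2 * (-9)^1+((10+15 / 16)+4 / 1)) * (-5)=136955 / 16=8559.69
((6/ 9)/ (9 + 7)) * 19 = 0.79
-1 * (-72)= 72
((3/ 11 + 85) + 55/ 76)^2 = 5168603449/ 698896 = 7395.38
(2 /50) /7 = 1 /175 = 0.01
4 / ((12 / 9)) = 3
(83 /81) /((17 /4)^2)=1328 /23409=0.06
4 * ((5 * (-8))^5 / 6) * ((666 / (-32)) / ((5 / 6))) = 1704960000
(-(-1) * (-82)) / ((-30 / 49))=2009 / 15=133.93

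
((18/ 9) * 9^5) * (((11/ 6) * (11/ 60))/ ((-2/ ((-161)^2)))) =-20578189401/ 40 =-514454735.02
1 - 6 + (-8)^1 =-13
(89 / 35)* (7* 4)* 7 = 2492 / 5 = 498.40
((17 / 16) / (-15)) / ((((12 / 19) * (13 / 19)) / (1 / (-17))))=361 / 37440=0.01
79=79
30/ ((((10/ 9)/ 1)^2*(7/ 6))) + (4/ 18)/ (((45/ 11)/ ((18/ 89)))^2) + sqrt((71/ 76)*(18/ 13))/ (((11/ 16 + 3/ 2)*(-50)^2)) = 6*sqrt(35074)/ 5403125 + 259855181/ 12475575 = 20.83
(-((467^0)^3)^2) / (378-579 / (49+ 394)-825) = 443 / 198600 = 0.00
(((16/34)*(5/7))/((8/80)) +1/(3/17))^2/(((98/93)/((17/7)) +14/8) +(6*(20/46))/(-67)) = 38.00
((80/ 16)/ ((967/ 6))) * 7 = 210/ 967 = 0.22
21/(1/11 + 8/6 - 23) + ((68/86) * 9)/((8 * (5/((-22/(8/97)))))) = -14827329/306160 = -48.43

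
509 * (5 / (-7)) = -2545 / 7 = -363.57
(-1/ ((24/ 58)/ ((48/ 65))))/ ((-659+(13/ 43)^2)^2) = -0.00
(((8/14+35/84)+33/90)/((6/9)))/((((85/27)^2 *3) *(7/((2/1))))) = 138267/7080500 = 0.02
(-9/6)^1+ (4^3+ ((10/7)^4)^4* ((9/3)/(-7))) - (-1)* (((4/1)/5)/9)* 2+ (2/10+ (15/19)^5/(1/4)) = -3362196353340636052950113/51841456474788833894370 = -64.86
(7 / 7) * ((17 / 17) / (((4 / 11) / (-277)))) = -3047 / 4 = -761.75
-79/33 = -2.39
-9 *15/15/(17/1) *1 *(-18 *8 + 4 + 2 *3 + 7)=1143/17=67.24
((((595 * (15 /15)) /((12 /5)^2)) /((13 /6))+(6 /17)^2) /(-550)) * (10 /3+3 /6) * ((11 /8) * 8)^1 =-99132461 /27050400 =-3.66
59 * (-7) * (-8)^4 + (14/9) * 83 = -15223670/9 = -1691518.89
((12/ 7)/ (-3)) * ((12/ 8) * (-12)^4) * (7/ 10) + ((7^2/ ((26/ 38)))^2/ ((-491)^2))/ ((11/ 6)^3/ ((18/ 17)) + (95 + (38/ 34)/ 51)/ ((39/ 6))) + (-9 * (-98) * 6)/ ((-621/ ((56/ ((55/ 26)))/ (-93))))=-1369263082485479972785616/ 110076695468029613895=-12439.17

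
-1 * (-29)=29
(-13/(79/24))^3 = -30371328/493039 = -61.60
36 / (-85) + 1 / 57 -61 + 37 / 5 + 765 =3444766 / 4845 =710.99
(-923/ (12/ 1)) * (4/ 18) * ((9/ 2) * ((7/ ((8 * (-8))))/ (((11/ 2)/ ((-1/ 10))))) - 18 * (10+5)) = 194931139/ 42240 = 4614.85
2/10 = 1/5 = 0.20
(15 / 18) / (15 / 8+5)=4 / 33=0.12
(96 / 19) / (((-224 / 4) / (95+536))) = -7572 / 133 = -56.93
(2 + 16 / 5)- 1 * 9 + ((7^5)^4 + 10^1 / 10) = 398961331488059991 / 5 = 79792266297611998.20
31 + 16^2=287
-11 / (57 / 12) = -44 / 19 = -2.32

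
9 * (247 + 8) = 2295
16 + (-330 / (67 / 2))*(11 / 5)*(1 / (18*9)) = 28702 / 1809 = 15.87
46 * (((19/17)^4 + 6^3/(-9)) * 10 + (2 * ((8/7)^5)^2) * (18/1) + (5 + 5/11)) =-980089834496607316/259518767989019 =-3776.57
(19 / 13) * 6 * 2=228 / 13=17.54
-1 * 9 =-9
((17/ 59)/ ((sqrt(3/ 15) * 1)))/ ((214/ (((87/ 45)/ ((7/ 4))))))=986 * sqrt(5)/ 662865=0.00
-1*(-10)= 10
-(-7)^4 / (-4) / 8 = 2401 / 32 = 75.03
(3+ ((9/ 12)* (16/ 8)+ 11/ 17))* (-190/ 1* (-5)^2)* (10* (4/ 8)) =-2078125/ 17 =-122242.65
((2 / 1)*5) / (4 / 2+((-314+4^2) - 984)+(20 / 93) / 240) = -11160 / 1428479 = -0.01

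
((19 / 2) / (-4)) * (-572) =2717 / 2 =1358.50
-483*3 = -1449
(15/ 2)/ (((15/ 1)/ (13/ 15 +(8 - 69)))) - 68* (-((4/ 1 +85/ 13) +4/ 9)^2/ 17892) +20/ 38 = -169167578906/ 5816935215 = -29.08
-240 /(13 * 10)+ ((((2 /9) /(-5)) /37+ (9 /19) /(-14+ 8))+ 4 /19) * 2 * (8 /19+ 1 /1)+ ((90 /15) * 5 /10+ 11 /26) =3381607 /1736410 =1.95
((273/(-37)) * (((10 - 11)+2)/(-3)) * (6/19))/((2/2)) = 546/703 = 0.78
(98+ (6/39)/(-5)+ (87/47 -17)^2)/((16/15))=8815926/28717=306.99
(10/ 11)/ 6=5/ 33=0.15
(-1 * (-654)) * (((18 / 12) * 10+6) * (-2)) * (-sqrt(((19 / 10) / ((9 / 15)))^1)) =48879.66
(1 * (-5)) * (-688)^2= -2366720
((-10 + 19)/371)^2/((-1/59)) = -4779/137641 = -0.03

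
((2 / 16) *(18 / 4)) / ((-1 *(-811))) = 9 / 12976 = 0.00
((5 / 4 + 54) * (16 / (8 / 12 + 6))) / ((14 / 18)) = 5967 / 35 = 170.49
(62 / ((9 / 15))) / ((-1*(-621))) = 310 / 1863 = 0.17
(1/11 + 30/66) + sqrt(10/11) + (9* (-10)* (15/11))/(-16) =sqrt(110)/11 + 723/88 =9.17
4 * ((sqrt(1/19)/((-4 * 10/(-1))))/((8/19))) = 0.05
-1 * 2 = -2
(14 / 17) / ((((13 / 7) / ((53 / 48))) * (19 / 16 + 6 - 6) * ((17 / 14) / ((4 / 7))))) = 41552 / 214149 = 0.19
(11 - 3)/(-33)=-8/33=-0.24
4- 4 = 0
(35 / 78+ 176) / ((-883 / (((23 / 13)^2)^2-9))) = -156843148 / 983555157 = -0.16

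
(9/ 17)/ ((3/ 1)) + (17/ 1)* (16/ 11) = 4657/ 187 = 24.90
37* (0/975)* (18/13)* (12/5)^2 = 0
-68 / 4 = -17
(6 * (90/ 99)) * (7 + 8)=900/ 11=81.82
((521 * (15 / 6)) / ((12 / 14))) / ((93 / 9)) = 18235 / 124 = 147.06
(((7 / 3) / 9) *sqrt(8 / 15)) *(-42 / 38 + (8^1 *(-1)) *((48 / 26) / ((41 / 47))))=-852362 *sqrt(30) / 1367145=-3.41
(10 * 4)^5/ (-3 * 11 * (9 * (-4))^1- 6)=51200000/ 591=86632.83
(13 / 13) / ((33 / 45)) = 15 / 11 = 1.36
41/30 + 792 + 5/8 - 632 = 19439/120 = 161.99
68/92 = 17/23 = 0.74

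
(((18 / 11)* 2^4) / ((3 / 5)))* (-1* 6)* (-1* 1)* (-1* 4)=-11520 / 11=-1047.27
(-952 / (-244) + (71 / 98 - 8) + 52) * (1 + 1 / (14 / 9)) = 6685801 / 83692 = 79.89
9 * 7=63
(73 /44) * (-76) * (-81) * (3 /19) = 17739 /11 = 1612.64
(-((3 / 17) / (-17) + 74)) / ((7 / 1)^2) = -21383 / 14161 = -1.51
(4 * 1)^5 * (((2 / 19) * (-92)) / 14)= -94208 / 133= -708.33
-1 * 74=-74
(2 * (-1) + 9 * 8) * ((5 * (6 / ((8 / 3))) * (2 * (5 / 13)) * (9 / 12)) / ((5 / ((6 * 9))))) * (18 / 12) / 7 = 54675 / 52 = 1051.44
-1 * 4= -4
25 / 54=0.46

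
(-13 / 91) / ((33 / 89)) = -89 / 231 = -0.39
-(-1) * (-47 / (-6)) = 47 / 6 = 7.83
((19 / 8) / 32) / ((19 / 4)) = 1 / 64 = 0.02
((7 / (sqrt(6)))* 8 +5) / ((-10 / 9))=-42* sqrt(6) / 5- 9 / 2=-25.08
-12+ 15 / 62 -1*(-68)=3487 / 62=56.24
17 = 17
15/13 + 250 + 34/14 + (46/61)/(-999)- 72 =1006951850/5545449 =181.58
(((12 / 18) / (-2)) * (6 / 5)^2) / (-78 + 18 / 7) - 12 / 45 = -859 / 3300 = -0.26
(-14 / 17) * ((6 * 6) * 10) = -5040 / 17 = -296.47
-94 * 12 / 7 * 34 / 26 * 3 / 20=-14382 / 455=-31.61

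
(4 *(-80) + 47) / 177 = -91 / 59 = -1.54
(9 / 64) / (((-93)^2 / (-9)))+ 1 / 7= 61441 / 430528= 0.14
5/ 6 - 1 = -1/ 6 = -0.17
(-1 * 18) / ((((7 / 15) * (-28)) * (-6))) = -0.23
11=11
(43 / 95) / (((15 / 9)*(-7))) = -129 / 3325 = -0.04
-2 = -2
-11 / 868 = -0.01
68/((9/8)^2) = 4352/81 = 53.73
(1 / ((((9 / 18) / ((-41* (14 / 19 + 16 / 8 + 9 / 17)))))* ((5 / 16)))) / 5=-276832 / 1615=-171.41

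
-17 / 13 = -1.31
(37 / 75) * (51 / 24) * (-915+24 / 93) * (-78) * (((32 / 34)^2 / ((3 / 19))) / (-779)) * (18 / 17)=-5237651328 / 9182975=-570.37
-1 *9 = -9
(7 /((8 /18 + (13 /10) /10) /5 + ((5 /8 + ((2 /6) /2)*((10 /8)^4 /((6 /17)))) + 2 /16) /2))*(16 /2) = 14336000 /272981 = 52.52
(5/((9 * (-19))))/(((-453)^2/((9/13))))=-5/50686623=-0.00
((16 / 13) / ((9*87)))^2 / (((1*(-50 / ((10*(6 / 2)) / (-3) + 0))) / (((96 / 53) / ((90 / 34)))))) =139264 / 411857862975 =0.00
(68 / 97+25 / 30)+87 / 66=9131 / 3201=2.85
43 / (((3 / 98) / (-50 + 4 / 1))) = -193844 / 3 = -64614.67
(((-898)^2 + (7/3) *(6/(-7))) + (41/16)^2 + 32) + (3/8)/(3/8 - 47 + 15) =52231541837/64768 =806440.55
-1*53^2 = -2809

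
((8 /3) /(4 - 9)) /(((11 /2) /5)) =-16 /33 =-0.48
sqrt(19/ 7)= sqrt(133)/ 7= 1.65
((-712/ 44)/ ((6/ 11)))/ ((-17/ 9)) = 267/ 17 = 15.71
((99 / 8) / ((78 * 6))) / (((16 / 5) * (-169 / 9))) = -495 / 1124864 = -0.00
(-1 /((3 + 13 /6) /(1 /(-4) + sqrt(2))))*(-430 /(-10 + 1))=215 /93- 860*sqrt(2) /93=-10.77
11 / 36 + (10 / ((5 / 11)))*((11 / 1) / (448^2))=0.31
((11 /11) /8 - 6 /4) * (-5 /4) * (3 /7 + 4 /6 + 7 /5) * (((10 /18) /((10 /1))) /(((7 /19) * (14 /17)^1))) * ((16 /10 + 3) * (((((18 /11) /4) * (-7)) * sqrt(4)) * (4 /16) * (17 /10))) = -16544383 /1881600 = -8.79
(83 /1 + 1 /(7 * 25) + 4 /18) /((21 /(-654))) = -28576312 /11025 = -2591.96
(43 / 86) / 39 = 1 / 78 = 0.01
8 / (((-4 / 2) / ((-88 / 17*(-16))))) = -5632 / 17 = -331.29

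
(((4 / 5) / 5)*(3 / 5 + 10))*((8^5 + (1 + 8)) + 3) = 55594.88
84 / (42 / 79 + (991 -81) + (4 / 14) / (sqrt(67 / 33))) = 391777422204 / 4246734805195 -1834854*sqrt(2211) / 4246734805195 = 0.09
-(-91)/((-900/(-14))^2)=4459/202500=0.02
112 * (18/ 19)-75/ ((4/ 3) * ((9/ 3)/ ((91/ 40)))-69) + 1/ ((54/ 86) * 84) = 28276932395/ 263679948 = 107.24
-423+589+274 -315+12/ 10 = 631/ 5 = 126.20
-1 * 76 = -76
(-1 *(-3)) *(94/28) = 141/14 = 10.07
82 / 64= 41 / 32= 1.28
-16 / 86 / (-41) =0.00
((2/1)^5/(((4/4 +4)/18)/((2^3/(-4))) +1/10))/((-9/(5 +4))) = 5760/7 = 822.86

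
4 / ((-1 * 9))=-4 / 9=-0.44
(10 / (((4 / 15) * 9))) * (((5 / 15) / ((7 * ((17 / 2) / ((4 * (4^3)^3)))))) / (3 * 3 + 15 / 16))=419430400 / 170289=2463.05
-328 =-328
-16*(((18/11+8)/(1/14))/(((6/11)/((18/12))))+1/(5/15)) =-5984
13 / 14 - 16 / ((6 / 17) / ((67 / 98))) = -8839 / 294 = -30.06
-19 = -19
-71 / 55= -1.29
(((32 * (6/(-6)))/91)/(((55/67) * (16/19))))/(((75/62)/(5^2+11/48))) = -10.61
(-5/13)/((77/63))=-45/143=-0.31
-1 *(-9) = 9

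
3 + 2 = 5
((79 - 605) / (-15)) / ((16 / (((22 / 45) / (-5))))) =-2893 / 13500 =-0.21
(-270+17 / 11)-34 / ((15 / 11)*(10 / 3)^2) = -270.70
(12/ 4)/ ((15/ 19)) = 19/ 5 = 3.80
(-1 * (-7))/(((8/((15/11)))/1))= 105/88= 1.19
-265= -265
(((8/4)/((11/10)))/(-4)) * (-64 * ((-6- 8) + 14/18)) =-38080/99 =-384.65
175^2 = 30625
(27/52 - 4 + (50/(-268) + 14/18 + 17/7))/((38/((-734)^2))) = -13628237087/2085174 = -6535.78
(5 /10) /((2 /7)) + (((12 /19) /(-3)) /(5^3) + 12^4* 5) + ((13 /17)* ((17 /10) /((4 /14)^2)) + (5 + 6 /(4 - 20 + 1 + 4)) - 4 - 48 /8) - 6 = 21670400723 /209000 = 103686.13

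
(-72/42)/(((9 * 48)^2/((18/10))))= -1/60480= -0.00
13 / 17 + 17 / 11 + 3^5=45873 / 187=245.31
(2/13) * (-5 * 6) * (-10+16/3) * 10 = 2800/13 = 215.38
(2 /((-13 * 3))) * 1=-2 /39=-0.05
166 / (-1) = -166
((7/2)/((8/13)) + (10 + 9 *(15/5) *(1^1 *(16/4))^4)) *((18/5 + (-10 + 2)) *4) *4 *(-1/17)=2438546/85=28688.78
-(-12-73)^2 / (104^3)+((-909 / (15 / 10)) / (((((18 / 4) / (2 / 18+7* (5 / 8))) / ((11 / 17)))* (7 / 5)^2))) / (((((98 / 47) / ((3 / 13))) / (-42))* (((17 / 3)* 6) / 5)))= 2682574205075 / 19677245952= 136.33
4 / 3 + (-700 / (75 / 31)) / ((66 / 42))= -6032 / 33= -182.79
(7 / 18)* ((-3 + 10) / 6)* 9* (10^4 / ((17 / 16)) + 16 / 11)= 21563332 / 561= 38437.31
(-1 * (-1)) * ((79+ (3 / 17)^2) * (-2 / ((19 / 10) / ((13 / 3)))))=-5938400 / 16473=-360.49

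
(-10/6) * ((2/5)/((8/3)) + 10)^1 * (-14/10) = 1421/60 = 23.68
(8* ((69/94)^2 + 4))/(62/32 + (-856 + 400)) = -256672/3209677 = -0.08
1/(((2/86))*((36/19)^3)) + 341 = 16204633/46656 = 347.32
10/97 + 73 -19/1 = 5248/97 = 54.10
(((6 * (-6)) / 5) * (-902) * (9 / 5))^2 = 85408893504 / 625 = 136654229.61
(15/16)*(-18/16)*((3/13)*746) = -151065/832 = -181.57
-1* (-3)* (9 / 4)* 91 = 614.25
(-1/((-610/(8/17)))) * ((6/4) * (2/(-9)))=-4/15555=-0.00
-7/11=-0.64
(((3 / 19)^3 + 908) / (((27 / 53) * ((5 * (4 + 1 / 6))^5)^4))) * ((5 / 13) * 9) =402279736251116682215424 / 15468008818242395818742807023227214813232421875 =0.00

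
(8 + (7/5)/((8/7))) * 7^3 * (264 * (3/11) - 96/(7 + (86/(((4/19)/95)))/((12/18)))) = 265260257703/1164365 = 227815.38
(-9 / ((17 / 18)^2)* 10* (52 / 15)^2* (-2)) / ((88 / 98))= 42928704 / 15895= 2700.77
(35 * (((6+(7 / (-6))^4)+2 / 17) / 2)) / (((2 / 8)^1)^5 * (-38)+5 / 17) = 98336560 / 181197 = 542.71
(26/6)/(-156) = -1/36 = -0.03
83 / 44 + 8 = 435 / 44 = 9.89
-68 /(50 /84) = -2856 /25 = -114.24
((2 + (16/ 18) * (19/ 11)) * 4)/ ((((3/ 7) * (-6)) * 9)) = -4900/ 8019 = -0.61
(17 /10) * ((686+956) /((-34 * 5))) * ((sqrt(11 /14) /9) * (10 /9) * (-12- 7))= 15599 * sqrt(154) /5670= 34.14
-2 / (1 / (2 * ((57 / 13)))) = -17.54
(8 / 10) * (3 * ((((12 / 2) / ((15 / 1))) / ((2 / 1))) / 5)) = 12 / 125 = 0.10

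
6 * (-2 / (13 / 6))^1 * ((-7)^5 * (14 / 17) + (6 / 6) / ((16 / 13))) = 33880923 / 442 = 76653.67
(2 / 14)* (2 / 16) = 0.02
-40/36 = -10/9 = -1.11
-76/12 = -19/3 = -6.33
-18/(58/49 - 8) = 441/167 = 2.64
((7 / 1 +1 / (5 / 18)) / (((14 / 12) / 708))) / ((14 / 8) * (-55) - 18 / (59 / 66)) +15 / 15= -52172639 / 961345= -54.27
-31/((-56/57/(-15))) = -26505/56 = -473.30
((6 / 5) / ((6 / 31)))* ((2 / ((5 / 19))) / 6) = 589 / 75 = 7.85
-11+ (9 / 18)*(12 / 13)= -137 / 13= -10.54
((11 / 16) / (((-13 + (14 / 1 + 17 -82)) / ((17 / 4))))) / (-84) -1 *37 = -12730181 / 344064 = -37.00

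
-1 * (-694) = 694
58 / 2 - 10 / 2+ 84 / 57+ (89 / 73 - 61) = -34.31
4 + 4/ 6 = 14/ 3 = 4.67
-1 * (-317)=317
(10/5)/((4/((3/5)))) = 0.30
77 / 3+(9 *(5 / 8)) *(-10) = -367 / 12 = -30.58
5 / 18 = 0.28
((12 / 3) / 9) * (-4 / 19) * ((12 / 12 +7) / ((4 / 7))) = -224 / 171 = -1.31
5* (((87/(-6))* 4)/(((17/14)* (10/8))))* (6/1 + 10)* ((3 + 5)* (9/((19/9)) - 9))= 37416960/323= 115841.98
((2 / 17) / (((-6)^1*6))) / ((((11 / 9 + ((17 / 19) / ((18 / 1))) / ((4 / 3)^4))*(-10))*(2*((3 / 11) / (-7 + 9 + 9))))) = 147136 / 27638175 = 0.01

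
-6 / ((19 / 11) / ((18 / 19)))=-1188 / 361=-3.29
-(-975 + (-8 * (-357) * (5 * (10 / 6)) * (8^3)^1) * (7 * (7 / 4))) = -149272625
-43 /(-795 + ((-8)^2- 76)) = 43 /807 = 0.05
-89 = -89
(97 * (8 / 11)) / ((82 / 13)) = 5044 / 451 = 11.18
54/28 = 27/14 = 1.93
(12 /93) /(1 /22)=88 /31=2.84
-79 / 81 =-0.98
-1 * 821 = -821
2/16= 1/8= 0.12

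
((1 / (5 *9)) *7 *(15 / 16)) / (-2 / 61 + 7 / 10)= 2135 / 9768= 0.22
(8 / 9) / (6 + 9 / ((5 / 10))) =1 / 27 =0.04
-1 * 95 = -95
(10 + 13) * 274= 6302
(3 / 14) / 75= 1 / 350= 0.00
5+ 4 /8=11 /2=5.50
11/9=1.22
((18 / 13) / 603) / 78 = 1 / 33969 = 0.00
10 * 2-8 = 12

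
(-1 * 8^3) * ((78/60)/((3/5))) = -3328/3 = -1109.33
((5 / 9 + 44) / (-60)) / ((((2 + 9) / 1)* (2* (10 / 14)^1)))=-2807 / 59400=-0.05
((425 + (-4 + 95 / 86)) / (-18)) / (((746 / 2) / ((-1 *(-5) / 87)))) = -181505 / 50234148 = -0.00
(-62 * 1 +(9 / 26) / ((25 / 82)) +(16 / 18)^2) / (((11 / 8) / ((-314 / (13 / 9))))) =3972630032 / 418275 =9497.65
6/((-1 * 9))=-0.67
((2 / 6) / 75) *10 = 2 / 45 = 0.04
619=619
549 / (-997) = -549 / 997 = -0.55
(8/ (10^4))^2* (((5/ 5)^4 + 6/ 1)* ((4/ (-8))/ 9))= -7/ 28125000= -0.00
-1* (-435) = 435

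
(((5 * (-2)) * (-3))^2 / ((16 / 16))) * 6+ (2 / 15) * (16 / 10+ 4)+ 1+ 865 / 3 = 142252 / 25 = 5690.08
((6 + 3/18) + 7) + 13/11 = 947/66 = 14.35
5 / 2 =2.50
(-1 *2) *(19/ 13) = -38/ 13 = -2.92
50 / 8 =25 / 4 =6.25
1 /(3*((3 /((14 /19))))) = 0.08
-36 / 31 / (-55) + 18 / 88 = 1539 / 6820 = 0.23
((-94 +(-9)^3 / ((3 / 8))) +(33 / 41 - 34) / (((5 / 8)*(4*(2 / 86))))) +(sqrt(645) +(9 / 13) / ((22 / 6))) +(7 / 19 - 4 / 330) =-871707476 / 334191 +sqrt(645) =-2583.01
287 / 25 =11.48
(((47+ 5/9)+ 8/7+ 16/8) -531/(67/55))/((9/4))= -171.20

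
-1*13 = -13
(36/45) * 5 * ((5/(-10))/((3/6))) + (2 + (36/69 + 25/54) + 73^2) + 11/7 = 46335161/8694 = 5329.56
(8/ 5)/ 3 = 8/ 15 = 0.53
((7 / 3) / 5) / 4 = 7 / 60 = 0.12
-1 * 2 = -2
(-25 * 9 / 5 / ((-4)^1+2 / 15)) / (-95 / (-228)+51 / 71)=287550 / 28043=10.25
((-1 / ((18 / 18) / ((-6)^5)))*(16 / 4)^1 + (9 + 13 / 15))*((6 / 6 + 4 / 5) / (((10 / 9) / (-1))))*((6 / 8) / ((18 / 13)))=-13651209 / 500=-27302.42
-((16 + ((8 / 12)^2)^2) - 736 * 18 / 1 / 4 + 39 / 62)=16548361 / 5022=3295.17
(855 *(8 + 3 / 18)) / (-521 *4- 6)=-147 / 44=-3.34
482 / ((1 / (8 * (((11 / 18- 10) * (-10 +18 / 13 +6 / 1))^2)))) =188330896 / 81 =2325072.79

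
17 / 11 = 1.55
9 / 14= 0.64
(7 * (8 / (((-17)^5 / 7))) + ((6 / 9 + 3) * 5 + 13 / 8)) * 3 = 680102095 / 11358856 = 59.87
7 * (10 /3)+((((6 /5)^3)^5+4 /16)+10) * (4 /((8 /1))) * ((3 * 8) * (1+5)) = 171262105105916 /91552734375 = 1870.64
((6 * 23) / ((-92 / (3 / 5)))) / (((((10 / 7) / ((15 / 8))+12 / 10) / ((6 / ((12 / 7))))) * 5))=-0.32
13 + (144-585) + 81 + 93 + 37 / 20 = -5043 / 20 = -252.15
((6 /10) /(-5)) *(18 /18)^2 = -3 /25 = -0.12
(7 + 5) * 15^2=2700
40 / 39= 1.03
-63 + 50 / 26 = -794 / 13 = -61.08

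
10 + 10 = 20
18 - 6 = 12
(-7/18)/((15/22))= -77/135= -0.57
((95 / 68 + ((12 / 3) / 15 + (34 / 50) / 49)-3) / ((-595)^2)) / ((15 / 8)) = -660934 / 331765678125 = -0.00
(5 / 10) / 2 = 1 / 4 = 0.25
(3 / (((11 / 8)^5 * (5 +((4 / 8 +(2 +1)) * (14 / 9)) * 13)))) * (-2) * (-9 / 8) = 995328 / 54918391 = 0.02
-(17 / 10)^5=-1419857 / 100000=-14.20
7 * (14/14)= 7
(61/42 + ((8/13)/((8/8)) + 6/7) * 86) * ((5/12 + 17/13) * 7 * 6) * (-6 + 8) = 18813053/1014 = 18553.31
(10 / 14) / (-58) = -5 / 406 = -0.01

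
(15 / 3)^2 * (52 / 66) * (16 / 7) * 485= 5044000 / 231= 21835.50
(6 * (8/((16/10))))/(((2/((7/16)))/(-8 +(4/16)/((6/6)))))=-3255/64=-50.86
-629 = -629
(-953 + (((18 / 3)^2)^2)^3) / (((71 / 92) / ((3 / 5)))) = 600791661708 / 355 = 1692370878.05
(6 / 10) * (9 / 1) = 27 / 5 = 5.40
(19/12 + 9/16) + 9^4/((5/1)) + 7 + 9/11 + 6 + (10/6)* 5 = 3528353/2640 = 1336.50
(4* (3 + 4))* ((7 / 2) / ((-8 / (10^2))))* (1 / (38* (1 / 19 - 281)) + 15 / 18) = -32691575 / 32028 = -1020.72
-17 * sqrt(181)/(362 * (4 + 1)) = -17 * sqrt(181)/1810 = -0.13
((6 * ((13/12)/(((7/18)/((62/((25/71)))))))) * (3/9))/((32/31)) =2661009/2800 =950.36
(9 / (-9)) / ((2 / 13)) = -13 / 2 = -6.50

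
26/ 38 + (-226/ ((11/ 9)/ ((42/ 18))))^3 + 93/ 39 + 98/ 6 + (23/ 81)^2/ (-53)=-9181760437767745232/ 114319657881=-80316549.30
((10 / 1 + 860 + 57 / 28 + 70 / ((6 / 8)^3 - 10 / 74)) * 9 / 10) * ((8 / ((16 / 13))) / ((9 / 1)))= 39409357 / 54320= 725.50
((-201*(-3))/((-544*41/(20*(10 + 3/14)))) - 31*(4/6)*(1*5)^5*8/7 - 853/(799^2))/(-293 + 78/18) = 92739245845069/362673054496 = 255.71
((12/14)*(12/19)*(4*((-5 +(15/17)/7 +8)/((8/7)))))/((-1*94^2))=-3348/4994549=-0.00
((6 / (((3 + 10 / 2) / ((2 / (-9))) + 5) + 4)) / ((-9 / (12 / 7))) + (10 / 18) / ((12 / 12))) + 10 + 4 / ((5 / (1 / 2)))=11.00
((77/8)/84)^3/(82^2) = 1331/5948964864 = 0.00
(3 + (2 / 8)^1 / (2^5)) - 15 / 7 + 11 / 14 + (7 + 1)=8647 / 896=9.65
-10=-10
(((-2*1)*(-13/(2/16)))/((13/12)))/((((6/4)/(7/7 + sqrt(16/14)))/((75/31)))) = 9600/31 + 19200*sqrt(14)/217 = 640.74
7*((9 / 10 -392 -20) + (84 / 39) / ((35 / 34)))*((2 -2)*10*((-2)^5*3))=0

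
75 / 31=2.42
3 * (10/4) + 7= 29/2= 14.50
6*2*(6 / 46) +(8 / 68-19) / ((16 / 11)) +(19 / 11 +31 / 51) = -1874813 / 206448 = -9.08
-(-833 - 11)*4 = 3376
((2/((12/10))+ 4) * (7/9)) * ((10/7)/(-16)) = -85/216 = -0.39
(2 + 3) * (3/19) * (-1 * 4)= -60/19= -3.16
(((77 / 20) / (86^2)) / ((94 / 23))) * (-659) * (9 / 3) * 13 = -45516471 / 13904480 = -3.27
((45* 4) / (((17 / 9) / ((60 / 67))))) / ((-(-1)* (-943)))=-97200 / 1074077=-0.09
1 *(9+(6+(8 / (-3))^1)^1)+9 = 64 / 3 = 21.33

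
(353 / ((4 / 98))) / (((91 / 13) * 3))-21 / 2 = 1204 / 3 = 401.33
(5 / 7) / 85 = 1 / 119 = 0.01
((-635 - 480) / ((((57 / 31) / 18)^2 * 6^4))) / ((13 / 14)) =-7500605 / 84474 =-88.79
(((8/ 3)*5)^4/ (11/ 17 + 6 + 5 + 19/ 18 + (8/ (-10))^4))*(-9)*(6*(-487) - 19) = 159990400000000/ 2507711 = 63799377.20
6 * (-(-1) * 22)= 132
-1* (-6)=6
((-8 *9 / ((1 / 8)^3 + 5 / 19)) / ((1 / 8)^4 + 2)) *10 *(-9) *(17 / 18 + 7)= 683755438080 / 7043249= 97079.55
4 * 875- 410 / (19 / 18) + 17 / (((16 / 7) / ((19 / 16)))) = 15177679 / 4864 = 3120.41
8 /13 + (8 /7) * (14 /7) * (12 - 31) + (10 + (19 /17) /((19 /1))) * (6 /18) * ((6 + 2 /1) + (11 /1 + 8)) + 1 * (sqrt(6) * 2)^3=73817 /1547 + 48 * sqrt(6)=165.29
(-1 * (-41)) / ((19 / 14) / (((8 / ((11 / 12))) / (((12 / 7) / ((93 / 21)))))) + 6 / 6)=142352 / 3681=38.67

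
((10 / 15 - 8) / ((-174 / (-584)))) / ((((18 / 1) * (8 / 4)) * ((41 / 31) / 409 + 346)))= -20362474 / 10305004275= -0.00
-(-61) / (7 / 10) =87.14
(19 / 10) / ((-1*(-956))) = 19 / 9560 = 0.00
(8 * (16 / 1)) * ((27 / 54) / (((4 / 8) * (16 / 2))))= 16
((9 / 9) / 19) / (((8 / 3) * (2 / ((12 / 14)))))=9 / 1064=0.01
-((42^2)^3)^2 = -30129469486639681536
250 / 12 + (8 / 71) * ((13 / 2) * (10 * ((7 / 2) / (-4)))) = 6145 / 426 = 14.42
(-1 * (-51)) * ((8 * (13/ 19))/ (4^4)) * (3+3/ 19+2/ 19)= 20553/ 5776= 3.56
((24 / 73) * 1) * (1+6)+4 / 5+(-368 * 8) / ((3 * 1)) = -1071164 / 1095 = -978.23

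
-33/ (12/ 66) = -363/ 2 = -181.50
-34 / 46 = -17 / 23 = -0.74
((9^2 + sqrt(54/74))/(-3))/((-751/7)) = 7* sqrt(111)/27787 + 189/751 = 0.25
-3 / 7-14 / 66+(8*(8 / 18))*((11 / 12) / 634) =-418856 / 659043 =-0.64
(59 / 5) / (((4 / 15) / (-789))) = -34913.25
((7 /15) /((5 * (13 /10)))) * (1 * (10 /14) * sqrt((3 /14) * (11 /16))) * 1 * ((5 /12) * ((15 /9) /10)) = 5 * sqrt(462) /78624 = 0.00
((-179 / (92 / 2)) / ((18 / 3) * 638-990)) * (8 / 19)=-358 / 620103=-0.00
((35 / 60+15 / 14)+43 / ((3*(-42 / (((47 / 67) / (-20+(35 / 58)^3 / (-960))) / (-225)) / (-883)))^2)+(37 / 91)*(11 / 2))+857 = 860.89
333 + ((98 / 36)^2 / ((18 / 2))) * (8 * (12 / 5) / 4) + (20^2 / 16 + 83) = 540617 / 1215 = 444.95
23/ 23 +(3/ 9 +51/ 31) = 277/ 93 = 2.98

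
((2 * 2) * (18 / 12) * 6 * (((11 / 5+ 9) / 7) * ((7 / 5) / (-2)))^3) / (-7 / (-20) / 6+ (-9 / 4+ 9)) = -18966528 / 2553125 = -7.43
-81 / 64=-1.27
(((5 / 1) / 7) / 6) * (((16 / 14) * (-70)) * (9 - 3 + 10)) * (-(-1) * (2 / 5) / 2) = -30.48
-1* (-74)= 74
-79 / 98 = -0.81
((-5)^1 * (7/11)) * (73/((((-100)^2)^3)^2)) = -511/2200000000000000000000000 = -0.00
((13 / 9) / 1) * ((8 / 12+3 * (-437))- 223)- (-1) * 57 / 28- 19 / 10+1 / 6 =-8370857 / 3780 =-2214.51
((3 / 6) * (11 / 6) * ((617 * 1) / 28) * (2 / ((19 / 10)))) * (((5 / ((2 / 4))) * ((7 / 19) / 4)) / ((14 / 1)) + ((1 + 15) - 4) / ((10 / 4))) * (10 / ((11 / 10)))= 28520825 / 30324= 940.54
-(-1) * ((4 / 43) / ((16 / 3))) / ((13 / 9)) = 27 / 2236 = 0.01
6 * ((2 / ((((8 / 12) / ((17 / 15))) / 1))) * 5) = 102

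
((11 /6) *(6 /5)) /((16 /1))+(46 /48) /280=947 /6720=0.14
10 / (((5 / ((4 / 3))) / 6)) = 16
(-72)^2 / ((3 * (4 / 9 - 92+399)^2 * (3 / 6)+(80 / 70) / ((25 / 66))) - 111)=48988800 / 1338830137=0.04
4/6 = 2/3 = 0.67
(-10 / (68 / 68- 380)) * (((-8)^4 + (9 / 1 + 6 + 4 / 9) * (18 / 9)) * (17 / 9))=205.68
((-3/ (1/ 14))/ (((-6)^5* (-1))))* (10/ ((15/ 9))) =-7/ 216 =-0.03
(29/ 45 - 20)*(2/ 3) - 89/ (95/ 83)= -232547/ 2565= -90.66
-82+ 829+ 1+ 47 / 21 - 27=15188 / 21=723.24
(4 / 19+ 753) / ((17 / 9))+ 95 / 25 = 402.56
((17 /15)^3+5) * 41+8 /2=906808 /3375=268.68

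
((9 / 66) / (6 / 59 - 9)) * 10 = -59 / 385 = -0.15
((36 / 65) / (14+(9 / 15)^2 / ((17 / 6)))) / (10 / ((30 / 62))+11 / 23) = 52785 / 28469467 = 0.00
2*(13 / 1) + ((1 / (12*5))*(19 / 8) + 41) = 32179 / 480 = 67.04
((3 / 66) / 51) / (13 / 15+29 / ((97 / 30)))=485 / 5352314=0.00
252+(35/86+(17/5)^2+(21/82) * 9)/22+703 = 463322391/484825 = 955.65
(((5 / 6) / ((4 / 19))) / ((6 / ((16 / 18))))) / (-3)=-95 / 486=-0.20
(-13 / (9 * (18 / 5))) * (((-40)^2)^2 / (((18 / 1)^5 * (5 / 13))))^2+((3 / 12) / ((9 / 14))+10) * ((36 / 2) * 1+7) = 254.74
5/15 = 0.33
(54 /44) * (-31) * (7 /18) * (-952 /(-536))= -77469 /2948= -26.28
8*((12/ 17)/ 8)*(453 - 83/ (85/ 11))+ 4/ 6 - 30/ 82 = 55539257/ 177735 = 312.48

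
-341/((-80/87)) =29667/80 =370.84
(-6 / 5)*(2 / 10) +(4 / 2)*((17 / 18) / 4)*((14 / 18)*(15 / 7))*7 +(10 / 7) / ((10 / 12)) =131989 / 18900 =6.98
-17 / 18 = -0.94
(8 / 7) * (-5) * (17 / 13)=-680 / 91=-7.47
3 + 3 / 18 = 19 / 6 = 3.17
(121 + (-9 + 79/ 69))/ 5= 7807/ 345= 22.63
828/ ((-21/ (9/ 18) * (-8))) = 69/ 28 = 2.46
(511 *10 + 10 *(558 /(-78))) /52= 16375 /169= 96.89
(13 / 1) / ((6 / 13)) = 169 / 6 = 28.17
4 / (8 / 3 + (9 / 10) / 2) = 240 / 187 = 1.28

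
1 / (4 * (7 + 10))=1 / 68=0.01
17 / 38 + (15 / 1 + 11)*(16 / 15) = 16063 / 570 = 28.18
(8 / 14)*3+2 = 26 / 7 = 3.71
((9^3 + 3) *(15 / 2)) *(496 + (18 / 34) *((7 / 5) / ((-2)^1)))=46257093 / 17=2721005.47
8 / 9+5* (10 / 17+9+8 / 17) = 7831 / 153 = 51.18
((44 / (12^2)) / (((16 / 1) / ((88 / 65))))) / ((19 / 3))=121 / 29640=0.00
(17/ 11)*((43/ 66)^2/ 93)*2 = 0.01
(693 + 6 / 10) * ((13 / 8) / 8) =11271 / 80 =140.89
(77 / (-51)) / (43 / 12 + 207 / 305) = -93940 / 265183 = -0.35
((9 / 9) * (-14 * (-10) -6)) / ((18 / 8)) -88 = -256 / 9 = -28.44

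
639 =639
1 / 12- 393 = -4715 / 12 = -392.92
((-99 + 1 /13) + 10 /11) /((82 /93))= -651744 /5863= -111.16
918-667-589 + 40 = -298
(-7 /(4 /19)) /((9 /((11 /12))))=-1463 /432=-3.39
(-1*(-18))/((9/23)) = 46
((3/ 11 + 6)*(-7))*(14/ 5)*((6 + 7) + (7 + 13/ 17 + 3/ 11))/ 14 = -184.75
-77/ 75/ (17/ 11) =-847/ 1275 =-0.66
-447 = -447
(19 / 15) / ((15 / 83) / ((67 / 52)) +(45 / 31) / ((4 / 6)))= 0.55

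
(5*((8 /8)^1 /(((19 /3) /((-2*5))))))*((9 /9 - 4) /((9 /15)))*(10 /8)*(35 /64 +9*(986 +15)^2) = 1082161145625 /2432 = 444967576.33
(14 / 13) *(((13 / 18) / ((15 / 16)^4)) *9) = 9.06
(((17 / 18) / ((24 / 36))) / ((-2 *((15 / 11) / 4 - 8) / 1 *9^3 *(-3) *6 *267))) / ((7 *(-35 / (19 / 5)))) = 3553 / 8678177619300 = 0.00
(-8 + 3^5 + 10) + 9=254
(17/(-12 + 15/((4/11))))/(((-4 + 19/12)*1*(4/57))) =-3.43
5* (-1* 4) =-20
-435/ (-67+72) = -87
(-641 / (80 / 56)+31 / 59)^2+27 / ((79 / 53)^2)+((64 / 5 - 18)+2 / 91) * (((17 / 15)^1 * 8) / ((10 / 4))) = 595622317844980897 / 2965451716500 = 200853.82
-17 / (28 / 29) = -493 / 28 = -17.61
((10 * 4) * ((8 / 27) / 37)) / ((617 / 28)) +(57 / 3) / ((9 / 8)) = 10418984 / 616383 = 16.90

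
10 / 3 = 3.33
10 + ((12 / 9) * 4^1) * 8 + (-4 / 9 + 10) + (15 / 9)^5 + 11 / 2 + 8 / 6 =39811 / 486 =81.92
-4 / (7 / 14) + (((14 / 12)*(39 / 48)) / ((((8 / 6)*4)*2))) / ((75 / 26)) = -306017 / 38400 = -7.97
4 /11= 0.36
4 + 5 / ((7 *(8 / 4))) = 61 / 14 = 4.36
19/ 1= 19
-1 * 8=-8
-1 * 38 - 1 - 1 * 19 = -58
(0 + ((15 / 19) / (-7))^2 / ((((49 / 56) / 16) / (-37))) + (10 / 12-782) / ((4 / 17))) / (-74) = 9891667217 / 219909648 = 44.98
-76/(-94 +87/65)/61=260/19337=0.01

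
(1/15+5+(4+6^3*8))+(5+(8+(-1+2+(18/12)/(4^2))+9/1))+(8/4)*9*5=888077/480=1850.16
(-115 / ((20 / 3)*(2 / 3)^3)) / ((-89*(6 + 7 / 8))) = 1863 / 19580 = 0.10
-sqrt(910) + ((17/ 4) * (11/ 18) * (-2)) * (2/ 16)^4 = -sqrt(910)-187/ 147456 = -30.17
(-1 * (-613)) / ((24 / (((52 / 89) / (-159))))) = -7969 / 84906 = -0.09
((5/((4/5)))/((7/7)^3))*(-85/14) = -37.95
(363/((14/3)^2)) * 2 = 3267/98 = 33.34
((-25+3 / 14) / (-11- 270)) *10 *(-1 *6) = -10410 / 1967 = -5.29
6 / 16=3 / 8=0.38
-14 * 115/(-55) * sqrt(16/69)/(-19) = -56 * sqrt(69)/627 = -0.74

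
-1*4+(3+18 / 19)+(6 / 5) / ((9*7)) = -67 / 1995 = -0.03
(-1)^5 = -1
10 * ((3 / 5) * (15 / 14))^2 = 405 / 98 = 4.13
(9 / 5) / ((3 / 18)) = 54 / 5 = 10.80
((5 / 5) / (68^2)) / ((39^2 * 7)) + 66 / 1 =3249294049 / 49231728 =66.00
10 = 10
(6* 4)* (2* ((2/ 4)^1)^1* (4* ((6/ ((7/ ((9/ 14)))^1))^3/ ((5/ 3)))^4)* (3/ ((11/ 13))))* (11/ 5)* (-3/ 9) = -15172766492903047143648/ 598691348064270045003125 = -0.03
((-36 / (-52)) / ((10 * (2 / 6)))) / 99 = 3 / 1430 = 0.00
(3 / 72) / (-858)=-1 / 20592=-0.00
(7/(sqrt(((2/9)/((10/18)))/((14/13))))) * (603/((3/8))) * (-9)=-101304 * sqrt(455)/13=-166222.17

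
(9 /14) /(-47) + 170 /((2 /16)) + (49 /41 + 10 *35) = 46164253 /26978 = 1711.18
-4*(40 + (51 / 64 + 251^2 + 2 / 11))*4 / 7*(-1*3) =133144659 / 308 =432287.85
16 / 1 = 16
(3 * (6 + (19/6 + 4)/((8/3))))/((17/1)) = 417/272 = 1.53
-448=-448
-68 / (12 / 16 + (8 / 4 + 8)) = -272 / 43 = -6.33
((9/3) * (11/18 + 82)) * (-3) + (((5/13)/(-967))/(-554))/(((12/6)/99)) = -10355964163/13928668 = -743.50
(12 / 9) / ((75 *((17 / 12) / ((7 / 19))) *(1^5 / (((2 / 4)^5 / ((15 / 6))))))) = 7 / 121125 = 0.00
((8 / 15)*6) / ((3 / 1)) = 16 / 15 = 1.07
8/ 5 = 1.60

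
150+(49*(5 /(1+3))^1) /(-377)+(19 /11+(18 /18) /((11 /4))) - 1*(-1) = 2536777 /16588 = 152.93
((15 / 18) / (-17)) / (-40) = 1 / 816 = 0.00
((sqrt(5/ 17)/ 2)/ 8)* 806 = 403* sqrt(85)/ 136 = 27.32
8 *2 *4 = 64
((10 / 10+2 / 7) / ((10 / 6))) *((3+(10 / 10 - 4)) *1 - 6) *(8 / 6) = -216 / 35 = -6.17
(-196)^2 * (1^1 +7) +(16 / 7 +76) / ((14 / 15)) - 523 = 15037555 / 49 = 306888.88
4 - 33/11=1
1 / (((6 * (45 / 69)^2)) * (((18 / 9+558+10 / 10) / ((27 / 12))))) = 529 / 336600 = 0.00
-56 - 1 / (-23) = -1287 / 23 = -55.96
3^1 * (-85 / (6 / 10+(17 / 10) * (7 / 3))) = -7650 / 137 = -55.84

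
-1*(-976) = 976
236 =236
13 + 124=137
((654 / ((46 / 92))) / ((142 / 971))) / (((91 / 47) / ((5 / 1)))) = 149232990 / 6461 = 23097.51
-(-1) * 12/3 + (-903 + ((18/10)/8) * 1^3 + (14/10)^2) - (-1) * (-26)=-922.82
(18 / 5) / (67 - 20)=18 / 235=0.08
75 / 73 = 1.03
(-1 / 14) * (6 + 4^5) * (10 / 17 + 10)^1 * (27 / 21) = -834300 / 833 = -1001.56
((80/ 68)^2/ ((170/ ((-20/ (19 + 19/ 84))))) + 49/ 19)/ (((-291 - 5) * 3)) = -4079089/ 1409166312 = -0.00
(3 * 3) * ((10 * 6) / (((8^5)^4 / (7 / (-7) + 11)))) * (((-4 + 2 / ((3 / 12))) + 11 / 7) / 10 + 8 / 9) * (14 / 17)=13665 / 2449958197289549824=0.00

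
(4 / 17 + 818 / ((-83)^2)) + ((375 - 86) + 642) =109073665 / 117113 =931.35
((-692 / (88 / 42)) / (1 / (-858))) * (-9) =-2550366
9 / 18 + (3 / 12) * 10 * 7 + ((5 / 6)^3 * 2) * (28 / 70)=997 / 54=18.46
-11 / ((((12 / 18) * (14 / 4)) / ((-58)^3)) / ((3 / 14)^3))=21730599 / 2401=9050.65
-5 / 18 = -0.28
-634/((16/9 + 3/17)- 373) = 48501/28385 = 1.71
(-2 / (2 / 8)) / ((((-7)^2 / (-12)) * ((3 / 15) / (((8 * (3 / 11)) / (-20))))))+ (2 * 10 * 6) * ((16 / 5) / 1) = 206400 / 539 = 382.93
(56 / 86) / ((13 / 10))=280 / 559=0.50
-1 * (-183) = 183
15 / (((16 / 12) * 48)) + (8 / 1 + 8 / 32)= 543 / 64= 8.48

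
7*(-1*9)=-63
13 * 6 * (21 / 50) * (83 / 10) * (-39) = -2651103 / 250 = -10604.41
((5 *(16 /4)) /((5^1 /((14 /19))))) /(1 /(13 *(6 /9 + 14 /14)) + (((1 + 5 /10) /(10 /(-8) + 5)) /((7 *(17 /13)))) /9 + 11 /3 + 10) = 974610 /4536041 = 0.21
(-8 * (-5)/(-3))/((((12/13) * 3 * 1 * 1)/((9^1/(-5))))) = 26/3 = 8.67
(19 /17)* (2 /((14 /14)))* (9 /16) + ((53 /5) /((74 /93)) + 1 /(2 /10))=492607 /25160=19.58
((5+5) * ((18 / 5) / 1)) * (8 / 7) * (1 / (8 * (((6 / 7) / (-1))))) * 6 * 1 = -36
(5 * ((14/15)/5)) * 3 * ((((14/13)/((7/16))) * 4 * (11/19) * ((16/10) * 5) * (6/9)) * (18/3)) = 630784/1235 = 510.76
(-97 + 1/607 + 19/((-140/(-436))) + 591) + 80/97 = 1141659314/2060765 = 554.00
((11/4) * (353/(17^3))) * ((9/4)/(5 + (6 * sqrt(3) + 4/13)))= -3483051/117833392 + 1968681 * sqrt(3)/58916696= 0.03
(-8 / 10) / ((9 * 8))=-1 / 90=-0.01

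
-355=-355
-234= -234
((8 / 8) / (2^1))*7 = 3.50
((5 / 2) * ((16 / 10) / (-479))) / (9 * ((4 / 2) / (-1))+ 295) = -4 / 132683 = -0.00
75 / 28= 2.68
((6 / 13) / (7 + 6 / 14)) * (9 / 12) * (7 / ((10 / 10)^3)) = 441 / 1352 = 0.33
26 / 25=1.04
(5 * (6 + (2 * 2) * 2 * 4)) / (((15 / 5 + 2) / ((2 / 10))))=38 / 5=7.60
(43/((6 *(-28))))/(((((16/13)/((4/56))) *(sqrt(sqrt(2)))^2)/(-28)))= 559 *sqrt(2)/2688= 0.29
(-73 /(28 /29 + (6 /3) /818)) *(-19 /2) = 16451207 /22962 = 716.45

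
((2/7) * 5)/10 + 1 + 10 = 78/7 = 11.14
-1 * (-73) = 73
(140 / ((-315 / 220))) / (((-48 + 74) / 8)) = -3520 / 117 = -30.09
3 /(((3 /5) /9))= 45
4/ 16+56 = 225/ 4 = 56.25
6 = 6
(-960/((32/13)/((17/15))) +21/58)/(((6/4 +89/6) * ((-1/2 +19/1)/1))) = -1.46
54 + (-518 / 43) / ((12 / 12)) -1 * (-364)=17456 / 43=405.95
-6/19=-0.32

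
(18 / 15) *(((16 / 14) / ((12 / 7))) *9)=36 / 5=7.20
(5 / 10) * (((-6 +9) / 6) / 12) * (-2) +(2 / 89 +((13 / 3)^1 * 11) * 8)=814487 / 2136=381.31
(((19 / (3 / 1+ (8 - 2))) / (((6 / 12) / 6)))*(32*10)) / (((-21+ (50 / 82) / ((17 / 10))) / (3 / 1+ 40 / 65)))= -796698880 / 561093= -1419.91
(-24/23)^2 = 576/529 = 1.09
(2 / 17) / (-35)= -2 / 595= -0.00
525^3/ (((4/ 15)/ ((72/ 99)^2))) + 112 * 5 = 34728817760/ 121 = 287015022.81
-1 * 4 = -4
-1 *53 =-53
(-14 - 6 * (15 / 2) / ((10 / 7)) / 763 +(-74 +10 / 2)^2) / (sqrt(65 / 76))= 1034837 * sqrt(1235) / 7085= 5132.93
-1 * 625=-625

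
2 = 2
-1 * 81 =-81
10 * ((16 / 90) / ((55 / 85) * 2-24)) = -0.08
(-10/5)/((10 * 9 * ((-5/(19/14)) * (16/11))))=209/50400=0.00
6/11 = 0.55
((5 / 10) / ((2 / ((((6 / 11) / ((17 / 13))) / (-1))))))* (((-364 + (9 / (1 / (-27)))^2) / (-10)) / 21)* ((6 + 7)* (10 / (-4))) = -947.07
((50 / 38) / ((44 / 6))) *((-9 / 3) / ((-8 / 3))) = 0.20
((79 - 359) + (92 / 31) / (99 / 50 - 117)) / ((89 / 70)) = -3494629600 / 15867009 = -220.25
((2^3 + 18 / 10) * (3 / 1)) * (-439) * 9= -580797 / 5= -116159.40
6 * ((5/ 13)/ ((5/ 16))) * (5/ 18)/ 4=20/ 39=0.51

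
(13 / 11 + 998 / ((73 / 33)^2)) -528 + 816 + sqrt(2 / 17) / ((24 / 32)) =493.58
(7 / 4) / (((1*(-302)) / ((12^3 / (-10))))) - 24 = -17364 / 755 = -23.00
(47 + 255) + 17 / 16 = 4849 / 16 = 303.06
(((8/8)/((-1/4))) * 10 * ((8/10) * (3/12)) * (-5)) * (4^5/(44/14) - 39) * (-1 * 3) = -378600/11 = -34418.18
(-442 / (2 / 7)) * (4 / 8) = -1547 / 2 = -773.50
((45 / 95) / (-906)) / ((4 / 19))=-3 / 1208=-0.00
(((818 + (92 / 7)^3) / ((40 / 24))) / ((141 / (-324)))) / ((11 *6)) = -64.51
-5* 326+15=-1615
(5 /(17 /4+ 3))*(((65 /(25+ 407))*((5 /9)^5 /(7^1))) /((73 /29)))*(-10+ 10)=0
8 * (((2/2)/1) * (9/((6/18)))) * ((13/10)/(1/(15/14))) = 2106/7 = 300.86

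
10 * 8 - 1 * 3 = 77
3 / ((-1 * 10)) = -3 / 10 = -0.30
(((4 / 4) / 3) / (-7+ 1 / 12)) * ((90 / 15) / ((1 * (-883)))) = 24 / 73289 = 0.00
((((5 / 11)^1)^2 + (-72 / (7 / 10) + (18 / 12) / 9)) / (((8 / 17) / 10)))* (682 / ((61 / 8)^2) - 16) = 29306710210 / 3151687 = 9298.74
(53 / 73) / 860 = 0.00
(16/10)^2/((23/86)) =5504/575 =9.57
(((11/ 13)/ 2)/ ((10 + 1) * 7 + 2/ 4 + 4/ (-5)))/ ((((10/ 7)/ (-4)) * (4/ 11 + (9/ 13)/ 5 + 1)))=-4235/ 411879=-0.01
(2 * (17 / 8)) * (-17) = -289 / 4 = -72.25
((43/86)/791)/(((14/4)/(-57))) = -57/5537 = -0.01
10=10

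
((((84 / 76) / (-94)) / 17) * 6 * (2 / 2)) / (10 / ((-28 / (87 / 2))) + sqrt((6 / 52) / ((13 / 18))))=214032 * sqrt(3) / 53905803013 + 14408940 / 53905803013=0.00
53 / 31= 1.71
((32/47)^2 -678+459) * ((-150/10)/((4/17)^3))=35576040165/141376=251641.30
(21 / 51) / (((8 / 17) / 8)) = 7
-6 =-6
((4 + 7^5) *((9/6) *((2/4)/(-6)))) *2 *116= -487519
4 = 4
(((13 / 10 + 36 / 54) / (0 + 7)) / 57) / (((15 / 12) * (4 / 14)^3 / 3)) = 2891 / 5700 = 0.51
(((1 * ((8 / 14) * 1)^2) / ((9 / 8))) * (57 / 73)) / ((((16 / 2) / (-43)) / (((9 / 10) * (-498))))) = 9764784 / 17885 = 545.98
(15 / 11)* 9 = 135 / 11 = 12.27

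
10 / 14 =5 / 7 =0.71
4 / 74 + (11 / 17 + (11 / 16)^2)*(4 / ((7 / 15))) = 2719747 / 281792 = 9.65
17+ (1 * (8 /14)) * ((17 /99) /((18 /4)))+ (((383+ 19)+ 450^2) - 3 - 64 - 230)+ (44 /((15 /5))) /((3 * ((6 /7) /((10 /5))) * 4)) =1263771337 /6237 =202624.87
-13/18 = -0.72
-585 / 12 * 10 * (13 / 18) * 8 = -8450 / 3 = -2816.67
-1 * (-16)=16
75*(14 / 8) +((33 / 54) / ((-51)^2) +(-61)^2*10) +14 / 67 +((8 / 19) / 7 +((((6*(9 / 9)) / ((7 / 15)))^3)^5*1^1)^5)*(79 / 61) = 3484067463566867691294980965722728584479309808303538258529142627638181065293988042856712510249999679982282303387972103736297091017590221727726030640341187817 / 17536951168739246107294256940287715994374973117299841234723727520878634444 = 198670078398658263812697000000000000000000000000000000000000000000000000000000000000.00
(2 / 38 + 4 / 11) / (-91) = -87 / 19019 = -0.00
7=7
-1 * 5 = -5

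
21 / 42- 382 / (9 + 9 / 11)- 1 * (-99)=1636 / 27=60.59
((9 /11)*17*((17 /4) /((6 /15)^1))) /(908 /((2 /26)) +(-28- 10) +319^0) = 13005 /1035496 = 0.01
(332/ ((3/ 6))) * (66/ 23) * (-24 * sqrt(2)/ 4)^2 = 3155328/ 23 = 137188.17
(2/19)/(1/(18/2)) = 18/19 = 0.95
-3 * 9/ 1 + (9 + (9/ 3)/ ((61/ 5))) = -1083/ 61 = -17.75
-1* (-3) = 3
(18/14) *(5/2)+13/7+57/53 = 4561/742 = 6.15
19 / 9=2.11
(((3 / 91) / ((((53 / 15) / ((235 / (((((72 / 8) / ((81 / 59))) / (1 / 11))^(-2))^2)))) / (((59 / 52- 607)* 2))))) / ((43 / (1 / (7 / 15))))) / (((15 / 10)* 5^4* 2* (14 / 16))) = -210158091608835788 / 96305852097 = -2182194.40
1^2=1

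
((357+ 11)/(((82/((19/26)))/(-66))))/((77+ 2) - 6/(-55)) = -333960/122057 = -2.74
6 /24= 1 /4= 0.25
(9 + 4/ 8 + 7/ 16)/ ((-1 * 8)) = -1.24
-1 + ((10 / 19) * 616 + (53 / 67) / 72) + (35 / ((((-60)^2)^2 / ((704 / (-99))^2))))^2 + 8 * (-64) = -1293096669245517529 / 6849809479125000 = -188.78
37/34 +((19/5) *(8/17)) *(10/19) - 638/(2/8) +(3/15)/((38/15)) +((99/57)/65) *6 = -53531609/20995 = -2549.73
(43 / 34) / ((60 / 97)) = 4171 / 2040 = 2.04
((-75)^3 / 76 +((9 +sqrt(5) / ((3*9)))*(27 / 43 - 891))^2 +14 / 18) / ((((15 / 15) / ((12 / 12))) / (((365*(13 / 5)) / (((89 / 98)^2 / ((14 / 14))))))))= 8906500462021344*sqrt(5) / 14645929 +185045581558684739893 / 2504453859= 75246400848.09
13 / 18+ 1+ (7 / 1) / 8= 187 / 72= 2.60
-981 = -981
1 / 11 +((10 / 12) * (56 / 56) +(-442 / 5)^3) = -5699150983 / 8250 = -690806.18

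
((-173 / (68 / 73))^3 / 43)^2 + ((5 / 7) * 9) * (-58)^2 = 28399601276158928217064927 / 1279641827602432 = 22193398702.33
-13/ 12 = -1.08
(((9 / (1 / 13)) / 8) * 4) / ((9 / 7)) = 91 / 2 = 45.50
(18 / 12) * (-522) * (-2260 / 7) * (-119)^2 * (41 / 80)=7338713697 / 4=1834678424.25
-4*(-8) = 32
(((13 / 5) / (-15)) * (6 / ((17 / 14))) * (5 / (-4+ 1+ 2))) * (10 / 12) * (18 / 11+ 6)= 27.25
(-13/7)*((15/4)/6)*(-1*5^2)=1625/56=29.02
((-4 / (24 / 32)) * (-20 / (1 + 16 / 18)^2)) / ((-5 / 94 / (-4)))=649728 / 289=2248.19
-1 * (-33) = 33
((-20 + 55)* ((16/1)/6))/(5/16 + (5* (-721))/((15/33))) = -4480/380673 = -0.01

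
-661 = -661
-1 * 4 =-4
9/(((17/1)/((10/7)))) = 90/119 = 0.76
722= 722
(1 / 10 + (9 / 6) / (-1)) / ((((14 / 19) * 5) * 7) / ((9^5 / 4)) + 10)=-7853517 / 56106350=-0.14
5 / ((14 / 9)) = 45 / 14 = 3.21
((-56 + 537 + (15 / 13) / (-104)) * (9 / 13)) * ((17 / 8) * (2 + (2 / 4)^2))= 895458969 / 562432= 1592.12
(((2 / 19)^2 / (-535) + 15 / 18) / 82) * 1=0.01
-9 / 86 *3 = -27 / 86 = -0.31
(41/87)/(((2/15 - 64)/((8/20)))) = -41/13891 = -0.00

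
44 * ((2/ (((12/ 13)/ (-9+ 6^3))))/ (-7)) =-19734/ 7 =-2819.14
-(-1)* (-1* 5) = -5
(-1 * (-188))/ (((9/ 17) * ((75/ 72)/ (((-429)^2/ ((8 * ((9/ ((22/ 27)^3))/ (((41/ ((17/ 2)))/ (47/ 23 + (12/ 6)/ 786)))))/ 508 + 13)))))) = 131013136351924404864/ 27378203131075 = 4785308.07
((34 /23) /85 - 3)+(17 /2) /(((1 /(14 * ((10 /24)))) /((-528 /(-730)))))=276031 /8395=32.88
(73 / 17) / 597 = 73 / 10149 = 0.01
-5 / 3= -1.67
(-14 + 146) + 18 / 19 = 132.95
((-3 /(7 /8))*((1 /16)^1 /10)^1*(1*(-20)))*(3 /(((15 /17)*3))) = 17 /35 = 0.49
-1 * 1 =-1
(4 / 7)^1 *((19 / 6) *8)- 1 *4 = 220 / 21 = 10.48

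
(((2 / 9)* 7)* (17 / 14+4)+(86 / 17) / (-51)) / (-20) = -20839 / 52020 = -0.40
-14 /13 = -1.08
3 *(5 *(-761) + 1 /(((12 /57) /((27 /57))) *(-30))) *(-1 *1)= 11415.22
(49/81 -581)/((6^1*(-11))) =23506/2673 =8.79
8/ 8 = 1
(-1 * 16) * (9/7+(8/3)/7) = -80/3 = -26.67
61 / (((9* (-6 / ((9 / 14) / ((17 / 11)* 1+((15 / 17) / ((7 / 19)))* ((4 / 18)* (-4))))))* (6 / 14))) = 2.90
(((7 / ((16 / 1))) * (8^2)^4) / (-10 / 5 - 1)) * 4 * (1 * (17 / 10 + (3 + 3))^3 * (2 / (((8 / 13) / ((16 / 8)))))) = -10890642194432 / 375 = -29041712518.49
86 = 86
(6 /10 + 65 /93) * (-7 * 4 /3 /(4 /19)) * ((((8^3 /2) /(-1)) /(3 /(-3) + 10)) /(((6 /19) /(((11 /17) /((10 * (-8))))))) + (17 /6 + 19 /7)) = -1157084914 /3201525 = -361.42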